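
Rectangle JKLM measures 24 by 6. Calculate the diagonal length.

A rectangle's diagonal splits it into two right triangles, with the diagonal as the hypotenuse.
By the Pythagorean theorem, d^2 = 24^2 + 6^2 = 612.
Therefore d = sqrt(612) = 6*sqrt(17).

6*sqrt(17)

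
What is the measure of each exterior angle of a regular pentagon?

Each exterior angle of a regular n-gon is 360 / n.
For n = 5: 360 / 5 = 72 degrees.

72 degrees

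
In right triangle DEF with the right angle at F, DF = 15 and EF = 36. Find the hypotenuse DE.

In a right triangle, the square of the hypotenuse equals the sum of the squares of the two legs.
The legs are 15 and 36, so the hypotenuse = sqrt(225 + 1296) = sqrt(1521) = 39.

39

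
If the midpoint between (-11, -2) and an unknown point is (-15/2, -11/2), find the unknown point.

Using the midpoint formula: M = ((x1 + x2)/2, (y1 + y2)/2)
We know M = (-15/2, -11/2) and P = (-11, -2)
For x: -15/2 = (-11 + x2)/2, so x2 = 2*-15/2 - -11 = -4
For y: -11/2 = (-2 + y2)/2, so y2 = 2*-11/2 - -2 = -9
R = (-4, -9)

(-4, -9)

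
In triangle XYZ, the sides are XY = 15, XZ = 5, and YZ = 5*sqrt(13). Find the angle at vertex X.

When all three sides of a triangle are known, the law of cosines can be rearranged to find any angle.
cos(C) = (a² + b² - c²) / (2ab) gives cos(X) = -1/2.
Taking the inverse cosine: X = 120°.

120°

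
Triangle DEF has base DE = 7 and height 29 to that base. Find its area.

Area = (1/2) * base * height
Area = (1/2) * 7 * 29
Area = 203/2

203/2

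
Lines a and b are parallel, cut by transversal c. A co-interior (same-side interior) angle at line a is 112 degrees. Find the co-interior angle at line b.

Co-interior (same-side interior) angles are between the parallel lines on the same side of the transversal.
Unlike corresponding or alternate interior angles, they are supplementary rather than equal.
So the angle = 180 - 112 = 68 degrees.

68 degrees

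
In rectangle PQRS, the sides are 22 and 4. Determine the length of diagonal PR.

A rectangle's diagonal splits it into two right triangles, with the diagonal as the hypotenuse.
By the Pythagorean theorem, d^2 = 22^2 + 4^2 = 500.
Therefore d = sqrt(500) = 10*sqrt(5).

10*sqrt(5)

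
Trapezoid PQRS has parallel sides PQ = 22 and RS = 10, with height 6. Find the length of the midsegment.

midsegment = (22 + 10) / 2 = 32 / 2 = 16

16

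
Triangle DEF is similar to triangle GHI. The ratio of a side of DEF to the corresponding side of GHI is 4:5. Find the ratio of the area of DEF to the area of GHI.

Area ratio = (side ratio)^2 = (4/5)^2 = 16:25.

16:25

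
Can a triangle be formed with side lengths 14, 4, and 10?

Check the triangle inequality: 4 + 10 = 14 ≤ 14.
Since the sum of two sides does not exceed the third, no triangle can be formed.

No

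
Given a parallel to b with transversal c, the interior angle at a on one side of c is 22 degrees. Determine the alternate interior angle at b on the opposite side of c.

Alternate interior angles lie on opposite sides of the transversal, between the parallel lines.
By the alternate interior angle theorem, they are equal: 22 degrees.

22 degrees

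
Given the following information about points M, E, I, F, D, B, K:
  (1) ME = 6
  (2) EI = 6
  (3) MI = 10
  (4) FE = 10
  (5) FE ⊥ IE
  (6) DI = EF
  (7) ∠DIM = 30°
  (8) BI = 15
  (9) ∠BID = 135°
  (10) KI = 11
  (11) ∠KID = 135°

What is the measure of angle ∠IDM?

From the given relations: DI = EF = 10.
Step 1: By the law of cosines on triangle DIM: DM² = 10² + 10² − 2·10·10·cos(30°) = 26.79, so DM ≈ 5.18.
Step 2: By the inverse law of cosines on triangle IDM: cos(∠IDM) = (10² + 5.18² − 10²) / (2·10·5.18) = 26.79/103.53 = 0.2588, so ∠IDM = 75°.

Therefore, the measure of angle ∠IDM = 75°.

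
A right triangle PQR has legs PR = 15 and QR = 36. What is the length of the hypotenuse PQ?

By the Pythagorean theorem: PQ^2 = PR^2 + QR^2
PQ^2 = 15^2 + 36^2 = 225 + 1296 = 1521
PQ = sqrt(1521) = 39

39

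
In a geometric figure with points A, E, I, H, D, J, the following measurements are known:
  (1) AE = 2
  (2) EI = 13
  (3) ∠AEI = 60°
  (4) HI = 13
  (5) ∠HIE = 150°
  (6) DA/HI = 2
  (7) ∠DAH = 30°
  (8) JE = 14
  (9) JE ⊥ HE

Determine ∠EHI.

Step 1: By the law of cosines on triangle HIE: HE² = 13² + 13² − 2·13·13·cos(150°) = 630.72, so HE ≈ 25.11.
Step 2: By the inverse law of cosines on triangle EHI: cos(∠EHI) = (25.11² + 13² − 13²) / (2·25.11·13) = 630.72/652.97 = 0.9659, so ∠EHI = 15°.

Therefore, the measure of angle ∠EHI = 15°.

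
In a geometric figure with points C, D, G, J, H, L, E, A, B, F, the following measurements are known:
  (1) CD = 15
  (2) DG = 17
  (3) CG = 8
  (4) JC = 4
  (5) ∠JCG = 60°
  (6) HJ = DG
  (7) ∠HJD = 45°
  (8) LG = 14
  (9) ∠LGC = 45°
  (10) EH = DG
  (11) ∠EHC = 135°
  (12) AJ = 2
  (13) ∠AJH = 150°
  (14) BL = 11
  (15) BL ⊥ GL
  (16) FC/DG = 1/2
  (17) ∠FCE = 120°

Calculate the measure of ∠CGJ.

Step 1: By the law of cosines on triangle GCJ: GJ² = 8² + 4² − 2·8·4·cos(60°) = 48, so GJ = 4·√3.
Step 2: By the inverse law of cosines on triangle CGJ: cos(∠CGJ) = (8² + (4·√3)² − 4²) / (2·8·4·√3) = 96/110.85 = 0.866, so ∠CGJ = 30°.

Therefore, the measure of angle ∠CGJ = 30°.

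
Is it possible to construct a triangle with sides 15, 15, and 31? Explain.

No.
The triangle inequality is violated: 15 + 15 = 30 ≤ 31.
These lengths cannot form a triangle.

No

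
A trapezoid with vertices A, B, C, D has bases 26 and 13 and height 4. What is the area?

Area = (26 + 13) * 4 / 2 = 156 / 2 = 78

78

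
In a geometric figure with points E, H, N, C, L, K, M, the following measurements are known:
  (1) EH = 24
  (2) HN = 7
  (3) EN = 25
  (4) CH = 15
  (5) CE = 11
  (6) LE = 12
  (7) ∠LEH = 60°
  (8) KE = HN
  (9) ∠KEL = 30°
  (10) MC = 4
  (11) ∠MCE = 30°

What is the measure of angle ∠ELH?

Step 1: By the law of cosines on triangle LEH: LH² = 12² + 24² − 2·12·24·cos(60°) = 432, so LH = 12·√3.
Step 2: By the inverse law of cosines on triangle ELH: cos(∠ELH) = (12² + (12·√3)² − 24²) / (2·12·12·√3) = 0/498.83 = 0, so ∠ELH = 90°.

Therefore, the measure of angle ∠ELH = 90°.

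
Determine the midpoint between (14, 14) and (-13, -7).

The midpoint is the average of the coordinates:
x: (14 + -13)/2 = 1/2
y: (14 + -7)/2 = 7/2
Midpoint = (1/2, 7/2)

(1/2, 7/2)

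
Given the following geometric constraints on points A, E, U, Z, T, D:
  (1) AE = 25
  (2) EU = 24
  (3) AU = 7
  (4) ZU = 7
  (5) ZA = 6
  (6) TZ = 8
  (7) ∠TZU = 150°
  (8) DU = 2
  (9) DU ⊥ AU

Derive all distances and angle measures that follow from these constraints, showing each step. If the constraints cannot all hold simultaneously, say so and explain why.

The constraints are consistent.

Step 1: From AU = 7, UD = 2, and ∠AUD = 90°, by the law of cosines:
  AD² = AU² + UD² - 2·AU·UD·cos(90°) = 49 + 4 - 0 = 53
  AD = √53

Step 2: From UZ = 7, ZT = 8, and ∠UZT = 150°, by the law of cosines:
  UT² = UZ² + ZT² - 2·UZ·ZT·cos(150°) = 49 + 64 + 96.99 = 210
  UT ≈ 14.49

Step 3: From AE = 25, AU = 7, EU = 24, by the inverse law of cosines:
  cos(∠EAU) = (AE² + AU² - EU²) / (2·AE·AU)
  ∠EAU = 73.74°

Step 4: From AU = 7, AZ = 6, UZ = 7, by the inverse law of cosines:
  cos(∠UAZ) = (AU² + AZ² - UZ²) / (2·AU·AZ)
  ∠UAZ = 64.62°

Step 5: From EA = 25, EU = 24, AU = 7, by the inverse law of cosines:
  cos(∠AEU) = (EA² + EU² - AU²) / (2·EA·EU)
  ∠AEU = 16.26°

Step 6: From UA = 7, UE = 24, AE = 25, by the inverse law of cosines:
  cos(∠AUE) = (UA² + UE² - AE²) / (2·UA·UE)
  ∠AUE = 90°

Step 7: From UA = 7, UZ = 7, AZ = 6, by the inverse law of cosines:
  cos(∠AUZ) = (UA² + UZ² - AZ²) / (2·UA·UZ)
  ∠AUZ = 50.75°

Step 8: From ZA = 6, ZU = 7, AU = 7, by the inverse law of cosines:
  cos(∠AZU) = (ZA² + ZU² - AU²) / (2·ZA·ZU)
  ∠AZU = 64.62°

Step 9: From AD = √53, AU = 7, DU = 2, by the inverse law of cosines:
  cos(∠DAU) = (AD² + AU² - DU²) / (2·AD·AU)
  ∠DAU = 15.95°

Step 10: From UT = 14.49, UZ = 7, TZ = 8, by the inverse law of cosines:
  cos(∠TUZ) = (UT² + UZ² - TZ²) / (2·UT·UZ)
  ∠TUZ = 16.02°

Step 11: From TU = 14.49, TZ = 8, UZ = 7, by the inverse law of cosines:
  cos(∠UTZ) = (TU² + TZ² - UZ²) / (2·TU·TZ)
  ∠UTZ = 13.98°

Step 12: From DA = √53, DU = 2, AU = 7, by the inverse law of cosines:
  cos(∠ADU) = (DA² + DU² - AU²) / (2·DA·DU)
  ∠ADU = 74.05°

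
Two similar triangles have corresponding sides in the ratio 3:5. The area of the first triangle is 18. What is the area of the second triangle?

For similar figures, the area ratio equals the square of the side ratio.
Side ratio (the first triangle to the second triangle) = 3:5, so area ratio = 3^2:5^2 = 9:25.
If the area of the first triangle is 18, then the area of the second triangle = 18 * (25/9) = 50.

50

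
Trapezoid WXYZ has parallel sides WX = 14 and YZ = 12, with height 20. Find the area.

A trapezoid's area equals the midsegment times the height.
The midsegment is (14 + 12) / 2 = 13.
Area = 13 * 20 = 260.

260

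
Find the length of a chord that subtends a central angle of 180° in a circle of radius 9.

Drop a perpendicular from the center to the chord, bisecting both the chord and the central angle.
Each half-chord = r sin(θ/2) = 9 sin(90°).
The full chord = 2 × 9 × sin(90°) = 18.

18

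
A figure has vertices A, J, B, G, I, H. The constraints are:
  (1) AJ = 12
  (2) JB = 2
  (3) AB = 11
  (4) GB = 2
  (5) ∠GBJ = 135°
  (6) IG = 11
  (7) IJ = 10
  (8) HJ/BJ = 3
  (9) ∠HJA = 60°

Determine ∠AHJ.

From the given relations: HJ = 3·BJ = 3·2 = 6.
Step 1: By the law of cosines on triangle HJA: HA² = 6² + 12² − 2·6·12·cos(60°) = 108, so HA = 6·√3.
Step 2: By the inverse law of cosines on triangle AHJ: cos(∠AHJ) = ((6·√3)² + 6² − 12²) / (2·6·√3·6) = 0/124.71 = 0, so ∠AHJ = 90°.

Therefore, the measure of angle ∠AHJ = 90°.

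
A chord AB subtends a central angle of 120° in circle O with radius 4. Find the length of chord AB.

Drop a perpendicular from the center to the chord, bisecting both the chord and the central angle.
Each half-chord = r sin(θ/2) = 4 sin(60°).
The full chord = 2 × 4 × sin(60°) = 4*sqrt(3).

4*sqrt(3)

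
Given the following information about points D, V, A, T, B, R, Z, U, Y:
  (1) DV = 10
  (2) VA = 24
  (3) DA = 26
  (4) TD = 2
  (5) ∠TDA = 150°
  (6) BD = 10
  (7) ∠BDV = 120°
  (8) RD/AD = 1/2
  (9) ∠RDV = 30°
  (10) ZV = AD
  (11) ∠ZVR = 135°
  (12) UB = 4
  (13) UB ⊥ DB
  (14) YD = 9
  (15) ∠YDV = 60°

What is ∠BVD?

Step 1: By the law of cosines on triangle VDB: VB² = 10² + 10² − 2·10·10·cos(120°) = 300, so VB = 10·√3.
Step 2: By the inverse law of cosines on triangle BVD: cos(∠BVD) = ((10·√3)² + 10² − 10²) / (2·10·√3·10) = 300/346.41 = 0.866, so ∠BVD = 30°.

Therefore, the measure of angle ∠BVD = 30°.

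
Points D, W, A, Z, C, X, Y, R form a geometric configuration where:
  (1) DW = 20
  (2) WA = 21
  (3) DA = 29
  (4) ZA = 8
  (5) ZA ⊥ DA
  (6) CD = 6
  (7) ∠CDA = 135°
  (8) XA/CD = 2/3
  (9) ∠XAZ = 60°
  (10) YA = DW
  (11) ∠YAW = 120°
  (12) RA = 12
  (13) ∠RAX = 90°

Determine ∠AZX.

From the given relations: XA = 2/3·CD = 2/3·6 = 4.
Step 1: By the law of cosines on triangle ZAX: ZX² = 8² + 4² − 2·8·4·cos(60°) = 48, so ZX = 4·√3.
Step 2: By the inverse law of cosines on triangle AZX: cos(∠AZX) = (8² + (4·√3)² − 4²) / (2·8·4·√3) = 96/110.85 = 0.866, so ∠AZX = 30°.

Therefore, the measure of angle ∠AZX = 30°.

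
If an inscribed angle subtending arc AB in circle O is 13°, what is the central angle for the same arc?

Central angle = 2 × 13° = 26° (inscribed angle theorem).

26°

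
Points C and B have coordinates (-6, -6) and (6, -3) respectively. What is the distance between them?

d = sqrt((12)^2 + (3)^2) = sqrt(153) = 3*sqrt(17)

3*sqrt(17)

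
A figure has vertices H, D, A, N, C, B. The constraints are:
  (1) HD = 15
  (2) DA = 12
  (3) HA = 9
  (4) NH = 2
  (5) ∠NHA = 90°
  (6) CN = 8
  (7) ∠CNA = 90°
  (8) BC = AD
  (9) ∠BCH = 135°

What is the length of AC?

Step 1: By the law of cosines on triangle NHA: NA² = 2² + 9² − 2·2·9·cos(90°) = 85, so NA = √85.
Step 2: By the law of cosines on triangle ANC: AC² = √85² + 8² − 2·√85·8·cos(90°) = 149, so AC = √149.

Therefore, the length of AC = √149.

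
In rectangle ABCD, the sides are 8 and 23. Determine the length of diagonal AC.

A rectangle's diagonal splits it into two right triangles, with the diagonal as the hypotenuse.
By the Pythagorean theorem, d^2 = 8^2 + 23^2 = 593.
Therefore d = sqrt(593).

sqrt(593)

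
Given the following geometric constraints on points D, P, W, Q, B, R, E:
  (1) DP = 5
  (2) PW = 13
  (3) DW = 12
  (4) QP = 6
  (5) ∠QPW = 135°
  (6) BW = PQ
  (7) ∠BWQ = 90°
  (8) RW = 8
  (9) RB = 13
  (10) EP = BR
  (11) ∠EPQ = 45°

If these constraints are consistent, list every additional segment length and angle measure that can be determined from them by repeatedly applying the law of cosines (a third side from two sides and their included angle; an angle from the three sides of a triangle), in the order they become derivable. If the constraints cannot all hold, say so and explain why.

The constraints are consistent. Derivable facts, in order:
After 1 step:
- QE ≈ 9.73
- WQ ≈ 17.76
- ∠BRW = 18.72°
- ∠BWR = 135.95°
- ∠DPW = 67.38°
- ∠DWP = 22.62°
- ∠PDW = 90°
- ∠RBW = 25.33°
After 2 steps:
- QB ≈ 18.74
- ∠EQP = 109.15°
- ∠PEQ = 25.85°
- ∠PQW = 31.18°
- ∠PWQ = 13.82°
After 3 steps:
- ∠BQW = 18.67°
- ∠QBW = 71.33°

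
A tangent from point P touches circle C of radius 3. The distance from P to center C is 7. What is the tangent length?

Let T be the point of tangency. Then CT ⊥ PT (radius ⊥ tangent).
In right triangle CTP: CP² = CT² + PT²
7² = 3² + PT²
PT² = 40, PT = 2*sqrt(10)

2*sqrt(10)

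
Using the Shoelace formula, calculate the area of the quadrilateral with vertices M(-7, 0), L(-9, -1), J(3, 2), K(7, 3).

Shoelace: sum of cross terms = 8, Area = (1/2)|8| = 4

4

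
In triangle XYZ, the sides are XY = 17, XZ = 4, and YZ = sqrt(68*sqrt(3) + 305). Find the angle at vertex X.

By the inverse law of cosines: cos(X) = (XY² + XZ² - YZ²) / (2 × XY × XZ)
cos(X) = (17² + 4² - (sqrt(68*sqrt(3) + 305))²) / (2 × 17 × 4)
cos(X) = (289 + 16 - (68*sqrt(3) + 305)) / 136
cos(X) = -sqrt(3)/2
X = arccos(-sqrt(3)/2) = 150°

150°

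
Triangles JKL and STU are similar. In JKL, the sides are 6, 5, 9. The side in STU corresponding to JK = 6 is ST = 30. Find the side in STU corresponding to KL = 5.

Similar triangles have proportional sides. Setting up the proportion:
ST / JK = TU / KL
30 / 6 = TU / 5
TU = 5 * 30 / 6 = 25.

25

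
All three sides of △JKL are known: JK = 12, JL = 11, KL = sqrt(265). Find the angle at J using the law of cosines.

By the inverse law of cosines: cos(J) = (JK² + JL² - KL²) / (2 × JK × JL)
cos(J) = (12² + 11² - (sqrt(265))²) / (2 × 12 × 11)
cos(J) = (144 + 121 - (265)) / 264
cos(J) = 0
J = arccos(0) = 90°

90°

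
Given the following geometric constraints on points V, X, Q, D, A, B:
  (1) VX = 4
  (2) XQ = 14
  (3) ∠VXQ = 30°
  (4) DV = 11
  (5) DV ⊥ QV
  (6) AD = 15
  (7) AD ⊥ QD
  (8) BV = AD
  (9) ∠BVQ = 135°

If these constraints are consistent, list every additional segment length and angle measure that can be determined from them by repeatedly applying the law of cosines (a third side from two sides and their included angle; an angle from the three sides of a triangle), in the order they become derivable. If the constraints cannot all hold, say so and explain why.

The constraints are consistent. Derivable facts, in order:
After 1 step:
- VQ ≈ 10.72
After 2 steps:
- QB ≈ 23.82
- QD ≈ 15.36
- ∠QVX = 139.25°
- ∠VQX = 10.75°
After 3 steps:
- QA ≈ 21.47
- ∠BQV = 26.44°
- ∠DQV = 45.73°
- ∠QBV = 18.56°
- ∠QDV = 44.27°
After 4 steps:
- ∠AQD = 44.32°
- ∠DAQ = 45.68°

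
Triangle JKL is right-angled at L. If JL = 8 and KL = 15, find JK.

JK = sqrt(8^2 + 15^2) = sqrt(289) = 17

17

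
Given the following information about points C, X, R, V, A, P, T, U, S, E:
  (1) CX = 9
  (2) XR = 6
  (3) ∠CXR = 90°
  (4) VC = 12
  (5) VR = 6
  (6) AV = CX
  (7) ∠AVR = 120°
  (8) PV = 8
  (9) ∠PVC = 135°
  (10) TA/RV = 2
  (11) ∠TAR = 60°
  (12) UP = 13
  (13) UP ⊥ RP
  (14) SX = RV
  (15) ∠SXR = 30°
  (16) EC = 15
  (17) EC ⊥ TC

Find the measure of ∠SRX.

From the given relations: SX = RV = 6.
Step 1: By the law of cosines on triangle RXS: RS² = 6² + 6² − 2·6·6·cos(30°) = 9.65, so RS ≈ 3.11.
Step 2: By the inverse law of cosines on triangle SRX: cos(∠SRX) = (3.11² + 6² − 6²) / (2·3.11·6) = 9.65/37.27 = 0.2588, so ∠SRX = 75°.

Therefore, the measure of angle ∠SRX = 75°.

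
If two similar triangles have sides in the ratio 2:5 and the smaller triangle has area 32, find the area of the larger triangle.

Area ratio = (2/5)^2 = 4/25. Area of the larger triangle = 32 * 25/4 = 200.

200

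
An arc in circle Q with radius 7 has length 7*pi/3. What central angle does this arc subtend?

θ = 360 × 7*pi/3 / (2π × 7) = 60° (rearranging arc length formula).

60°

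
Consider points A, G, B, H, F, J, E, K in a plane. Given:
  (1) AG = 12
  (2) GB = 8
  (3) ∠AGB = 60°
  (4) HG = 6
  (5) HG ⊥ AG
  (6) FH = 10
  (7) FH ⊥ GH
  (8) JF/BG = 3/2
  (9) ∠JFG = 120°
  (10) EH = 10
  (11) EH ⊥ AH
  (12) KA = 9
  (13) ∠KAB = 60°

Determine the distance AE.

Step 1: By the law of cosines on triangle HGA: HA² = 6² + 12² − 2·6·12·cos(90°) = 180, so HA = 6·√5.
Step 2: By the law of cosines on triangle AHE: AE² = (6·√5)² + 10² − 2·6·√5·10·cos(90°) = 280, so AE = 2·√70.

Therefore, the length of AE = 2·√70.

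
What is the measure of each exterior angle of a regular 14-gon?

Each exterior angle of a regular n-gon is 360 / n.
For n = 14: 360 / 14 = 180/7 degrees.

180/7 degrees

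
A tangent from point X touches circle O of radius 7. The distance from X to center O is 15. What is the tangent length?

tangent = √(d² - r²) = √(15² - 7²) = √(225 - 49) = √176 = 4*sqrt(11)

4*sqrt(11)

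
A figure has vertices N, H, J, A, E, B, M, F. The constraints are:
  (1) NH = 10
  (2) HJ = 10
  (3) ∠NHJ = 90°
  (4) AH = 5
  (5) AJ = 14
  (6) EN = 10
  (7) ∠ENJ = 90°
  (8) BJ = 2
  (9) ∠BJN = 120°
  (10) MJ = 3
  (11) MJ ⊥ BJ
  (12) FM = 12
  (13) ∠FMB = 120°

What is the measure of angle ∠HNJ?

Step 1: By the law of cosines on triangle NHJ: NJ² = 10² + 10² − 2·10·10·cos(90°) = 200, so NJ = 10·√2.
Step 2: By the inverse law of cosines on triangle HNJ: cos(∠HNJ) = (10² + (10·√2)² − 10²) / (2·10·10·√2) = 200/282.84 = 0.7071, so ∠HNJ = 45°.

Therefore, the measure of angle ∠HNJ = 45°.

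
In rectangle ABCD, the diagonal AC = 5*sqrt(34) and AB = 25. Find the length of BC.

The diagonal of a rectangle forms a right triangle with the two sides.
Rearranging the Pythagorean theorem: missing side = sqrt(d^2 - known^2).
= sqrt(850 - 625) = sqrt(225) = 15.

15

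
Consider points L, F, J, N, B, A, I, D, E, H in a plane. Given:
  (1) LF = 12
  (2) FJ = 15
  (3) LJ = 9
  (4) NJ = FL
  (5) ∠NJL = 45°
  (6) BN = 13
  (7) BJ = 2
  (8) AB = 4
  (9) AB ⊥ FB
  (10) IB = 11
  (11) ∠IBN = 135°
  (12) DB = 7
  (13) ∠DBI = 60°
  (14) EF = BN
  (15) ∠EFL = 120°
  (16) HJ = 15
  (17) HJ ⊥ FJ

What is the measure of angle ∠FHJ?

Step 1: By the law of cosines on triangle HJF: HF² = 15² + 15² − 2·15·15·cos(90°) = 450, so HF = 15·√2.
Step 2: By the inverse law of cosines on triangle FHJ: cos(∠FHJ) = ((15·√2)² + 15² − 15²) / (2·15·√2·15) = 450/636.4 = 0.7071, so ∠FHJ = 45°.

Therefore, the measure of angle ∠FHJ = 45°.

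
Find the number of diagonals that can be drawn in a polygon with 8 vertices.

Each of the 8 vertices connects to 5 non-adjacent vertices via diagonals.
Total connections = 8 × 5 = 40, but each diagonal is counted twice.
Number of diagonals = 40 / 2 = 20.

20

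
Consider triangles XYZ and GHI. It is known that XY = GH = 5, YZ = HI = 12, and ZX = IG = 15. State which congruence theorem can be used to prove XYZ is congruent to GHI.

The given information matches SSS: All three pairs of corresponding sides are equal (Side-Side-Side).

SSS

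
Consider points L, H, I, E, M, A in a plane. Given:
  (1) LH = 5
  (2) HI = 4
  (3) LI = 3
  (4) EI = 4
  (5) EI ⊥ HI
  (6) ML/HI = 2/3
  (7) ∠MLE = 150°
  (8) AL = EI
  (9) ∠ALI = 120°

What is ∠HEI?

Step 1: By the law of cosines on triangle EIH: EH² = 4² + 4² − 2·4·4·cos(90°) = 32, so EH = 4·√2.
Step 2: By the inverse law of cosines on triangle HEI: cos(∠HEI) = ((4·√2)² + 4² − 4²) / (2·4·√2·4) = 32/45.25 = 0.7071, so ∠HEI = 45°.

Therefore, the measure of angle ∠HEI = 45°.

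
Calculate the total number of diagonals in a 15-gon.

Each of the 15 vertices connects to 12 non-adjacent vertices via diagonals.
Total connections = 15 × 12 = 180, but each diagonal is counted twice.
Number of diagonals = 180 / 2 = 90.

90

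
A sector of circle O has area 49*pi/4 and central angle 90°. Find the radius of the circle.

r² = 360 × 49*pi/4 / (π × 90) = 49, so r = 7.

7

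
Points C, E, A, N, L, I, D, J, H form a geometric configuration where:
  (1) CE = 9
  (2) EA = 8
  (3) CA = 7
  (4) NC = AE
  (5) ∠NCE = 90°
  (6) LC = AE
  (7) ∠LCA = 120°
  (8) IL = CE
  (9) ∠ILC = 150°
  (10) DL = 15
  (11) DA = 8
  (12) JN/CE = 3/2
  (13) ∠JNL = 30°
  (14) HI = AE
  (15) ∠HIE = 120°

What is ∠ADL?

From the given relations: LC = AE = 8.
Step 1: By the law of cosines on triangle ACL: AL² = 7² + 8² − 2·7·8·cos(120°) = 169, so AL = 13.
Step 2: By the inverse law of cosines on triangle ADL: cos(∠ADL) = (8² + 15² − 13²) / (2·8·15) = 120/240 = 0.5, so ∠ADL = 60°.

Therefore, the measure of angle ∠ADL = 60°.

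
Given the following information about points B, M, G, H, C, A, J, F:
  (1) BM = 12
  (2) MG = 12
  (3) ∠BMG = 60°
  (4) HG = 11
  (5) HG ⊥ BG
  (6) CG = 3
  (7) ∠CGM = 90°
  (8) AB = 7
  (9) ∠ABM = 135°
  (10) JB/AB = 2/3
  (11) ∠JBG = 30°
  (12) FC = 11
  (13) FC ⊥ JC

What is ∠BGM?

Step 1: By the law of cosines on triangle GMB: GB² = 12² + 12² − 2·12·12·cos(60°) = 144, so GB = 12.
Step 2: By the inverse law of cosines on triangle BGM: cos(∠BGM) = (12² + 12² − 12²) / (2·12·12) = 144/288 = 0.5, so ∠BGM = 60°.

Therefore, the measure of angle ∠BGM = 60°.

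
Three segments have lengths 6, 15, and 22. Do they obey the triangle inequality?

Check the triangle inequality: 6 + 15 = 21 ≤ 22.
Since the sum of two sides does not exceed the third, no triangle can be formed.

No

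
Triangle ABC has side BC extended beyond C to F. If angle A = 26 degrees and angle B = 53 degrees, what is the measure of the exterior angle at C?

The interior angle at C is 180 - 26 - 53 = 101 degrees.
The exterior angle and interior angle at C are supplementary:
Exterior angle = 180 - 101 = 79 degrees.

79 degrees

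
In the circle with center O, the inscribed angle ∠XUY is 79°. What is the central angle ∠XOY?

By the inscribed angle theorem, the central angle is twice the inscribed angle.
Central angle = 2 × 79° = 158°

158°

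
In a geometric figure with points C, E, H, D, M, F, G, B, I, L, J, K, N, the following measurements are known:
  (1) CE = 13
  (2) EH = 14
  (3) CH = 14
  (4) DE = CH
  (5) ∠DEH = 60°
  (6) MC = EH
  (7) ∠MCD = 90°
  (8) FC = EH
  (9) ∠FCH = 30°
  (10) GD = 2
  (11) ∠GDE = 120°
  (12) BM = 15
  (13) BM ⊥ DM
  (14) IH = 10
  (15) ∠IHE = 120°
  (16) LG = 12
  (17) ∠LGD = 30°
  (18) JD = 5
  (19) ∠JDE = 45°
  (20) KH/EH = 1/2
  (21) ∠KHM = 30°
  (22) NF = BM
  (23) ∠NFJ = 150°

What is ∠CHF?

From the given relations: FC = EH = 14.
Step 1: By the law of cosines on triangle HCF: HF² = 14² + 14² − 2·14·14·cos(30°) = 52.52, so HF ≈ 7.25.
Step 2: By the inverse law of cosines on triangle CHF: cos(∠CHF) = (14² + 7.25² − 14²) / (2·14·7.25) = 52.52/202.91 = 0.2588, so ∠CHF = 75°.

Therefore, the measure of angle ∠CHF = 75°.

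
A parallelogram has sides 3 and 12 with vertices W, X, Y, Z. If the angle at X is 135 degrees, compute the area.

Area = 3 * 12 * sin(135°) = 36 * sqrt(2)/2 = 18*sqrt(2)

18*sqrt(2)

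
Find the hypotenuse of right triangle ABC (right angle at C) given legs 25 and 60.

In a right triangle, the square of the hypotenuse equals the sum of the squares of the two legs.
The legs are 25 and 60, so the hypotenuse = sqrt(625 + 3600) = sqrt(4225) = 65.

65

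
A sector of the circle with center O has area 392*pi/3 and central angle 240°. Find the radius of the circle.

The sector covers 240°/360° = 2/3 of the full circle.
Full circle area = 392*pi/3 / 2/3 = 196*pi.
Since full area = πr², we get r² = 196*pi/π = 196, so r = 14.

14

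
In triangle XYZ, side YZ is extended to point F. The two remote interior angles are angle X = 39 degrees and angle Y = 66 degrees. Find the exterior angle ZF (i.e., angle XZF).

Exterior angle = 39 + 66 = 105 degrees (exterior angle theorem).

105 degrees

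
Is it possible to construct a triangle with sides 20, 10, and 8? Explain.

Check the triangle inequality: 10 + 8 = 18 ≤ 20.
Since the sum of two sides does not exceed the third, no triangle can be formed.

No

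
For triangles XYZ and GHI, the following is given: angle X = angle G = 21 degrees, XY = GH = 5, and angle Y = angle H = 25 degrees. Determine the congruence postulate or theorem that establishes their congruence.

The given information provides:
angle X = angle G = 21 degrees, XY = GH = 5, and angle Y = angle H = 25 degrees
This matches the ASA congruence theorem.
Two pairs of corresponding angles and the included side are equal (Angle-Side-Angle).

ASA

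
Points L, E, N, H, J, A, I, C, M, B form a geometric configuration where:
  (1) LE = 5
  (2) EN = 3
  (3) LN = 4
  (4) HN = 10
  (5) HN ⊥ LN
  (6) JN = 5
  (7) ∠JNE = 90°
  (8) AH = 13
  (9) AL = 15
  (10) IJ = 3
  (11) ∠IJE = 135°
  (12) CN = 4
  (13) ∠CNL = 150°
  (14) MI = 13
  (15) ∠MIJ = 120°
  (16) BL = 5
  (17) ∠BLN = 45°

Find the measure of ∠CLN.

Step 1: By the law of cosines on triangle LNC: LC² = 4² + 4² − 2·4·4·cos(150°) = 59.71, so LC ≈ 7.73.
Step 2: By the inverse law of cosines on triangle CLN: cos(∠CLN) = (7.73² + 4² − 4²) / (2·7.73·4) = 59.71/61.82 = 0.9659, so ∠CLN = 15°.

Therefore, the measure of angle ∠CLN = 15°.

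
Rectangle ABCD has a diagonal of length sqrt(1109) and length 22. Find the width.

The diagonal of a rectangle forms a right triangle with the two sides.
Rearranging the Pythagorean theorem: missing side = sqrt(d^2 - known^2).
= sqrt(1109 - 484) = sqrt(625) = 25.

25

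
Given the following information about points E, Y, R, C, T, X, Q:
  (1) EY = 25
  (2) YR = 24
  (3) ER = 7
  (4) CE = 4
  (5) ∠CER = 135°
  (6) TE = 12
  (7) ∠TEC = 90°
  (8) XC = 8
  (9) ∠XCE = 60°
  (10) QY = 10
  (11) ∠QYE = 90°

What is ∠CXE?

Step 1: By the law of cosines on triangle XCE: XE² = 8² + 4² − 2·8·4·cos(60°) = 48, so XE = 4·√3.
Step 2: By the inverse law of cosines on triangle CXE: cos(∠CXE) = (8² + (4·√3)² − 4²) / (2·8·4·√3) = 96/110.85 = 0.866, so ∠CXE = 30°.

Therefore, the measure of angle ∠CXE = 30°.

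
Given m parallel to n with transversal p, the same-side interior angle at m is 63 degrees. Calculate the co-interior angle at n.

Co-interior angles sum to 180: 180 - 63 = 117 degrees.

117 degrees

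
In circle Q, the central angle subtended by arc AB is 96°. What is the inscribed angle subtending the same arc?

An inscribed angle intercepts an arc from a point on the circle, while the central angle intercepts the same arc from the center.
The inscribed angle is always half the central angle: 96° / 2 = 48°.

48°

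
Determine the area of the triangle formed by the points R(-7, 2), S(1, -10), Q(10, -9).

The Shoelace formula computes the area from vertex coordinates by summing cross products.
For vertices (-7,2), (1,-10), (10,-9):
Signed sum = -7*-10 - 1*2 + 1*-9 - 10*-10 + 10*2 - -7*-9
= 68 + 91 + -43 = 116
Area = (1/2)|116| = 58.

58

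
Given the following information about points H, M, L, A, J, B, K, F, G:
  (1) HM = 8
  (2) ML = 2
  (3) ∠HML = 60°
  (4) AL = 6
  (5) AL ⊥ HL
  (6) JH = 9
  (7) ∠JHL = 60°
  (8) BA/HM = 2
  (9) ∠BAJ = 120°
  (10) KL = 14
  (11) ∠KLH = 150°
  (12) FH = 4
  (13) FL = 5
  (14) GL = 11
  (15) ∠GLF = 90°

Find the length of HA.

Step 1: By the law of cosines on triangle LMH: LH² = 2² + 8² − 2·2·8·cos(60°) = 52, so LH = 2·√13.
Step 2: By the law of cosines on triangle HLA: HA² = (2·√13)² + 6² − 2·2·√13·6·cos(90°) = 88, so HA = 2·√22.

Therefore, the length of HA = 2·√22.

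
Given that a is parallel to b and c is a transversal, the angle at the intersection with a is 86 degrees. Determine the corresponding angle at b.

Corresponding angles formed by parallel lines and a transversal are equal.
The given angle is 86 degrees.
The corresponding angle = 86 degrees.

86 degrees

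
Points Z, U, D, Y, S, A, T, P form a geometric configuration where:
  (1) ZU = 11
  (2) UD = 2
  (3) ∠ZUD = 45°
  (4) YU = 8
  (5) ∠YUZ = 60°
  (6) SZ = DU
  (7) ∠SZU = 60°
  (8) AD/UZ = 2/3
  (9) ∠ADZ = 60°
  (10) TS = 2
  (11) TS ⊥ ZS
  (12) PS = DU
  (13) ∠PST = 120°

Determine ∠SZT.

From the given relations: SZ = DU = 2.
Step 1: By the law of cosines on triangle ZST: ZT² = 2² + 2² − 2·2·2·cos(90°) = 8, so ZT = 2·√2.
Step 2: By the inverse law of cosines on triangle SZT: cos(∠SZT) = (2² + (2·√2)² − 2²) / (2·2·2·√2) = 8/11.31 = 0.7071, so ∠SZT = 45°.

Therefore, the measure of angle ∠SZT = 45°.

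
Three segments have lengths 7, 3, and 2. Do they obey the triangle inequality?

Check the triangle inequality: 3 + 2 = 5 ≤ 7.
Since the sum of two sides does not exceed the third, no triangle can be formed.

No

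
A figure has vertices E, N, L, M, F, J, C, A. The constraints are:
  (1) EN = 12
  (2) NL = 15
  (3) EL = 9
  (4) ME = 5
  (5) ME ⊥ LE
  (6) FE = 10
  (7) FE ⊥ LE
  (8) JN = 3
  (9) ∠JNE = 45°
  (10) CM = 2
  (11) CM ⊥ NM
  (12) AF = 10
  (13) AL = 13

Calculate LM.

Step 1: By the law of cosines on triangle LEM: LM² = 9² + 5² − 2·9·5·cos(90°) = 106, so LM = √106.

Therefore, the length of LM = √106.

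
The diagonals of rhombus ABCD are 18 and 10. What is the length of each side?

In a rhombus, the diagonals bisect each other perpendicularly, creating four congruent right triangles.
Each triangle has legs 9 (half of 18) and 5 (half of 10).
The hypotenuse of each right triangle is a side of the rhombus:
side = sqrt(9^2 + 5^2) = sqrt(106)

sqrt(106)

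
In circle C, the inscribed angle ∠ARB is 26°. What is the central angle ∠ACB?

By the inscribed angle theorem, the central angle is twice the inscribed angle.
Central angle = 2 × 26° = 52°

52°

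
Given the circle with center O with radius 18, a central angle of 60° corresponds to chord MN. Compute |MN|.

Chord = 2(18) sin(30°) = 18

18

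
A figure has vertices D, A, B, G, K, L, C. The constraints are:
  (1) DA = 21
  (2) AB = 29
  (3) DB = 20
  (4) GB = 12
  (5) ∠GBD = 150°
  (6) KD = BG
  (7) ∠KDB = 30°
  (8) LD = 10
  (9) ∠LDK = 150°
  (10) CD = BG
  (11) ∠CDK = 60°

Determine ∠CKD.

From the given relations: KD = BG = 12; CD = BG = 12.
Step 1: By the law of cosines on triangle KDC: KC² = 12² + 12² − 2·12·12·cos(60°) = 144, so KC = 12.
Step 2: By the inverse law of cosines on triangle CKD: cos(∠CKD) = (12² + 12² − 12²) / (2·12·12) = 144/288 = 0.5, so ∠CKD = 60°.

Therefore, the measure of angle ∠CKD = 60°.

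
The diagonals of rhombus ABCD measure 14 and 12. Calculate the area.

The diagonals of a rhombus divide it into four right triangles.
Each triangle has legs 14/ 2 = 7 and 12/2 = 6, so each has area (1/2)*7*6 = 21.
Four such triangles give total area = (d1 * d2) / 2 = 84.

84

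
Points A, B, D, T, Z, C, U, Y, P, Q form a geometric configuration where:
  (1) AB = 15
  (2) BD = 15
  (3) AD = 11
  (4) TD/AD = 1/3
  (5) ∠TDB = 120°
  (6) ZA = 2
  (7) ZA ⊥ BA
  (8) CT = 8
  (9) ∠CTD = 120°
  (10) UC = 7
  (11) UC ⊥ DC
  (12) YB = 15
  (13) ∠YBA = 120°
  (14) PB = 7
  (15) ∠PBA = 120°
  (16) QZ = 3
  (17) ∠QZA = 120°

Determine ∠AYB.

Step 1: By the law of cosines on triangle YBA: YA² = 15² + 15² − 2·15·15·cos(120°) = 675, so YA = 15·√3.
Step 2: By the inverse law of cosines on triangle AYB: cos(∠AYB) = ((15·√3)² + 15² − 15²) / (2·15·√3·15) = 675/779.42 = 0.866, so ∠AYB = 30°.

Therefore, the measure of angle ∠AYB = 30°.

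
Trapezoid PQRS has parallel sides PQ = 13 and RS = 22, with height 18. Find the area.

Area = (13 + 22) * 18 / 2 = 630 / 2 = 315

315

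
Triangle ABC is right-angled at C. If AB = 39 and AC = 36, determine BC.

BC = sqrt(39^2 - 36^2) = sqrt(225) = 15

15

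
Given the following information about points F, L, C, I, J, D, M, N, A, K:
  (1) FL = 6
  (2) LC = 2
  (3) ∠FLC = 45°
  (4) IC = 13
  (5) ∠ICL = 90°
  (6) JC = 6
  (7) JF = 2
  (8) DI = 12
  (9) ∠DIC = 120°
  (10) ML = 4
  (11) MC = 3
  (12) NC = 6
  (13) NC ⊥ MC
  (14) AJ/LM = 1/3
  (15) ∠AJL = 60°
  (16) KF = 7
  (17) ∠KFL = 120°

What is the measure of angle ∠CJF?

Step 1: By the law of cosines on triangle CLF: CF² = 2² + 6² − 2·2·6·cos(45°) = 23.03, so CF ≈ 4.8.
Step 2: By the inverse law of cosines on triangle CJF: cos(∠CJF) = (6² + 2² − 4.8²) / (2·6·2) = 16.97/24 = 0.7071, so ∠CJF = 45°.

Therefore, the measure of angle ∠CJF = 45°.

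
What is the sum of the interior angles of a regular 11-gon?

The sum of interior angles of an n-sided polygon is (n - 2) * 180.
For n = 11: (11 - 2) * 180 = 9 * 180 = 1620 degrees.

1620 degrees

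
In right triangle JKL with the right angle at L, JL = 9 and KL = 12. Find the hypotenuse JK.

By the Pythagorean theorem: JK^2 = JL^2 + KL^2
JK^2 = 9^2 + 12^2 = 81 + 144 = 225
JK = sqrt(225) = 15

15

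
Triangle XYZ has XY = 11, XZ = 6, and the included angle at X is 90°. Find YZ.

By the law of cosines: YZ^2 = XY^2 + XZ^2 - 2*XY*XZ*cos(X)
YZ^2 = 11^2 + 6^2 - 2*11*6*cos(90°)
YZ^2 = 121 + 36 - 132*(0)
YZ^2 = 157
YZ = sqrt(157)

sqrt(157)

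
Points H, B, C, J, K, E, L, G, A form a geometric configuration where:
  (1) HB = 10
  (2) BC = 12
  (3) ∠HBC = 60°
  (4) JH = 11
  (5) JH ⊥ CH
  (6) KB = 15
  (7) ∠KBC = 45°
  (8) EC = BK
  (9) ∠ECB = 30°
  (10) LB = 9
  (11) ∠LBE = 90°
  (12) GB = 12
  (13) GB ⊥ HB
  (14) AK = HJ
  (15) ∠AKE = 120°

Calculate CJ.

Step 1: By the law of cosines on triangle CBH: CH² = 12² + 10² − 2·12·10·cos(60°) = 124, so CH = 2·√31.
Step 2: By the law of cosines on triangle CHJ: CJ² = (2·√31)² + 11² − 2·2·√31·11·cos(90°) = 245, so CJ = 7·√5.

Therefore, the length of CJ = 7·√5.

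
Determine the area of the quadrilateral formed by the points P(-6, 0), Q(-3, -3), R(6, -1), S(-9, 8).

Shoelace: sum of cross terms = 126, Area = (1/2)|126| = 63

63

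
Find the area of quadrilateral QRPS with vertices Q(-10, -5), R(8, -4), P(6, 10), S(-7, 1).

Shoelace: sum of cross terms = 305, Area = (1/2)|305| = 305/2

305/2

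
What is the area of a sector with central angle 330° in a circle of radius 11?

Sector area = π(11²)(11/12) = 1331*pi/12

1331*pi/12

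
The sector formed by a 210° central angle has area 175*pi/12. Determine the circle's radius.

The sector covers 210°/360° = 7/12 of the full circle.
Full circle area = 175*pi/12 / 7/12 = 25*pi.
Since full area = πr², we get r² = 25*pi/π = 25, so r = 5.

5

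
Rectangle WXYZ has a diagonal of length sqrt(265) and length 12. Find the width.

The diagonal of a rectangle forms a right triangle with the two sides.
Rearranging the Pythagorean theorem: missing side = sqrt(d^2 - known^2).
= sqrt(265 - 144) = sqrt(121) = 11.

11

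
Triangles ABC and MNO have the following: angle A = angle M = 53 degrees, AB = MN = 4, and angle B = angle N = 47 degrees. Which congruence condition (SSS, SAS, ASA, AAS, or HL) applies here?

The given information provides:
angle A = angle M = 53 degrees, AB = MN = 4, and angle B = angle N = 47 degrees
This matches the ASA congruence theorem.
Two pairs of corresponding angles and the included side are equal (Angle-Side-Angle).

ASA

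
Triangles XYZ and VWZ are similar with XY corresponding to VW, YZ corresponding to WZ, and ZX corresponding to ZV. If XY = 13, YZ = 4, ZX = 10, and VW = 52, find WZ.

Similar triangles have proportional sides. Setting up the proportion:
VW / XY = WZ / YZ
52 / 13 = WZ / 4
WZ = 4 * 52 / 13 = 16.

16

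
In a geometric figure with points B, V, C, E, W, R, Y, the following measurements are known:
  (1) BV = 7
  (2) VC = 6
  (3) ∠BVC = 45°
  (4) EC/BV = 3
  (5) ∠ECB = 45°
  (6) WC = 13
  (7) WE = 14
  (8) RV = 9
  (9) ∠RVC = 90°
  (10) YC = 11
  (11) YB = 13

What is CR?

Step 1: By the law of cosines on triangle CVR: CR² = 6² + 9² − 2·6·9·cos(90°) = 117, so CR = 3·√13.

Therefore, the length of CR = 3·√13.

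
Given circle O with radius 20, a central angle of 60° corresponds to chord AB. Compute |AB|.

Chord = 2(20) sin(30°) = 20

20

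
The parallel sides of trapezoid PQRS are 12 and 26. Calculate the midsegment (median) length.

The midsegment (median) of a trapezoid connects the midpoints of the non-parallel sides.
Its length is the average of the two bases: (12 + 26) / 2 = 19.

19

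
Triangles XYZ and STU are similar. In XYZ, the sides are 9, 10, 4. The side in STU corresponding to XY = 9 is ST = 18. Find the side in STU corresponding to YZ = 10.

Since the triangles are similar, the ratio of corresponding sides is constant.
Scale factor k = ST / XY = 18 / 9 = 2
TU = k * YZ = 2 * 10 = 20

20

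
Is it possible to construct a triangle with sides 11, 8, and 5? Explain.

For three segments to close into a triangle, no single side can be as long as the other two combined.
The longest side is 11, and 5 + 8 = 13 > 11.
A triangle can be formed.

Yes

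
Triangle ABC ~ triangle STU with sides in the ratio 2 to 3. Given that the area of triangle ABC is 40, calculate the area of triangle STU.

Area ratio = (2/3)^2 = 4/9. Area of STU = 40 * 9/4 = 90.

90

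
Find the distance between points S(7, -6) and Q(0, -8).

d = sqrt((-7)^2 + (-2)^2) = sqrt(53)

sqrt(53)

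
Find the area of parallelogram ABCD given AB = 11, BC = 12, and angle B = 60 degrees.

Area = 11 * 12 * sin(60°) = 132 * sqrt(3)/2 = 66*sqrt(3)

66*sqrt(3)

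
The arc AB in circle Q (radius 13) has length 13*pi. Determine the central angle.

Arc length L = 2πr × θ/360, so θ = 360L / (2πr).
θ = 360 × 13*pi / (2π × 13)
θ = 180°
θ = 180°

180°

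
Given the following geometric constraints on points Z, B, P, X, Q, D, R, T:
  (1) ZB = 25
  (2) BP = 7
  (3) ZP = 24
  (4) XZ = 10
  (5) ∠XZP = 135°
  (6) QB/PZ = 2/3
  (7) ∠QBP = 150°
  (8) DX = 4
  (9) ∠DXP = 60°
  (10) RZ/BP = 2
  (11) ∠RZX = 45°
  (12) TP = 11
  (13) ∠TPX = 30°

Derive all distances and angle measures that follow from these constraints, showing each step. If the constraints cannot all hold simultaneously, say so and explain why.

The constraints are consistent.

From the given relations:
  QB = 2/3·PZ = 2/3·24 = 16
  RZ = 2·BP = 2·7 = 14

Step 1: From PZ = 24, ZX = 10, and ∠PZX = 135°, by the law of cosines:
  PX² = PZ² + ZX² - 2·PZ·ZX·cos(135°) = 576 + 100 + 339.4 = 1015
  PX ≈ 31.87

Step 2: From PB = 7, BQ = 16, and ∠PBQ = 150°, by the law of cosines:
  PQ² = PB² + BQ² - 2·PB·BQ·cos(150°) = 49 + 256 + 194 = 499
  PQ ≈ 22.34

Step 3: From XZ = 10, ZR = 14, and ∠XZR = 45°, by the law of cosines:
  XR² = XZ² + ZR² - 2·XZ·ZR·cos(45°) = 100 + 196 - 198 = 98.01
  XR ≈ 9.9

Step 4: From ZB = 25, ZP = 24, BP = 7, by the inverse law of cosines:
  cos(∠BZP) = (ZB² + ZP² - BP²) / (2·ZB·ZP)
  ∠BZP = 16.26°

Step 5: From BP = 7, BZ = 25, PZ = 24, by the inverse law of cosines:
  cos(∠PBZ) = (BP² + BZ² - PZ²) / (2·BP·BZ)
  ∠PBZ = 73.74°

Step 6: From PB = 7, PZ = 24, BZ = 25, by the inverse law of cosines:
  cos(∠BPZ) = (PB² + PZ² - BZ²) / (2·PB·PZ)
  ∠BPZ = 90°

Step 7: From PX = 31.87, XD = 4, and ∠PXD = 60°, by the law of cosines:
  PD² = PX² + XD² - 2·PX·XD·cos(60°) = 1015 + 16 - 127.5 = 903.9
  PD ≈ 30.07

Step 8: From XP = 31.87, PT = 11, and ∠XPT = 30°, by the law of cosines:
  XT² = XP² + PT² - 2·XP·PT·cos(30°) = 1015 + 121 - 607.1 = 529.3
  XT ≈ 23.01

Step 9: From PB = 7, PQ = 22.34, BQ = 16, by the inverse law of cosines:
  cos(∠BPQ) = (PB² + PQ² - BQ²) / (2·PB·PQ)
  ∠BPQ = 20.99°

Step 10: From PX = 31.87, PZ = 24, XZ = 10, by the inverse law of cosines:
  cos(∠XPZ) = (PX² + PZ² - XZ²) / (2·PX·PZ)
  ∠XPZ = 12.82°

Step 11: From XP = 31.87, XZ = 10, PZ = 24, by the inverse law of cosines:
  cos(∠PXZ) = (XP² + XZ² - PZ²) / (2·XP·XZ)
  ∠PXZ = 32.18°

Step 12: From XR = 9.9, XZ = 10, RZ = 14, by the inverse law of cosines:
  cos(∠RXZ) = (XR² + XZ² - RZ²) / (2·XR·XZ)
  ∠RXZ = 89.42°

Step 13: From QB = 16, QP = 22.34, BP = 7, by the inverse law of cosines:
  cos(∠BQP) = (QB² + QP² - BP²) / (2·QB·QP)
  ∠BQP = 9.01°

Step 14: From RX = 9.9, RZ = 14, XZ = 10, by the inverse law of cosines:
  cos(∠XRZ) = (RX² + RZ² - XZ²) / (2·RX·RZ)
  ∠XRZ = 45.58°

Step 15: From PD = 30.07, PX = 31.87, DX = 4, by the inverse law of cosines:
  cos(∠DPX) = (PD² + PX² - DX²) / (2·PD·PX)
  ∠DPX = 6.62°

Step 16: From XP = 31.87, XT = 23.01, PT = 11, by the inverse law of cosines:
  cos(∠PXT) = (XP² + XT² - PT²) / (2·XP·XT)
  ∠PXT = 13.83°

Step 17: From DP = 30.07, DX = 4, PX = 31.87, by the inverse law of cosines:
  cos(∠PDX) = (DP² + DX² - PX²) / (2·DP·DX)
  ∠PDX = 113.38°

Step 18: From TP = 11, TX = 23.01, PX = 31.87, by the inverse law of cosines:
  cos(∠PTX) = (TP² + TX² - PX²) / (2·TP·TX)
  ∠PTX = 136.17°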